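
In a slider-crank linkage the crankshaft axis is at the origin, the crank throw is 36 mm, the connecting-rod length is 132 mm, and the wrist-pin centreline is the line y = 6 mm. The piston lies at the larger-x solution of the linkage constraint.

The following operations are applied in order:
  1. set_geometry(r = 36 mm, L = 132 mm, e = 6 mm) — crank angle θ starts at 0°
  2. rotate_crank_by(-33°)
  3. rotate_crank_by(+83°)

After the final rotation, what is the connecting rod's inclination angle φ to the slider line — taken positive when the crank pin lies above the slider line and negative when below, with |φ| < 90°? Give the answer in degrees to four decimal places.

9.4082

set_geometry: r = 36 mm, L = 132 mm, e = 6 mm; θ ← 0°
rotate_crank_by(-33°): θ ← 0° -33° = -33°
rotate_crank_by(+83°): θ ← -33° +83° = 50°
crank pin P = (r cos θ, r sin θ) = (23.140354, 27.577600)
h = r sin θ − e = 27.577600 − 6 = 21.577600
sin φ = h / L = 21.577600 / 132 = 0.16346667
φ = arcsin(0.16346667) = 9.408172°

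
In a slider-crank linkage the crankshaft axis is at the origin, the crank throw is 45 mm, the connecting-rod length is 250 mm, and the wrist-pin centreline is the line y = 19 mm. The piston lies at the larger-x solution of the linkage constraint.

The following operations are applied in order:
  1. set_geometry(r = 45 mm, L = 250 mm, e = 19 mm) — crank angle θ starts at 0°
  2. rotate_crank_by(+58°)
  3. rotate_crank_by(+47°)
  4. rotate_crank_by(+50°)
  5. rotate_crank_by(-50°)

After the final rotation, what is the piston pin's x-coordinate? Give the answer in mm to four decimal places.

237.1530

set_geometry: r = 45 mm, L = 250 mm, e = 19 mm; θ ← 0°
rotate_crank_by(+58°): θ ← 0° +58° = 58°
rotate_crank_by(+47°): θ ← 58° +47° = 105°
rotate_crank_by(+50°): θ ← 105° +50° = 155°
rotate_crank_by(-50°): θ ← 155° -50° = 105°
crank pin P = (r cos θ, r sin θ) = (-11.646857, 43.466662)
h = r sin θ − e = 43.466662 − 19 = 24.466662
x = r cos θ + √(L² − h²) = -11.646857 + √(62500.0 − 598.6176) = -11.646857 + 248.799884 = 237.153027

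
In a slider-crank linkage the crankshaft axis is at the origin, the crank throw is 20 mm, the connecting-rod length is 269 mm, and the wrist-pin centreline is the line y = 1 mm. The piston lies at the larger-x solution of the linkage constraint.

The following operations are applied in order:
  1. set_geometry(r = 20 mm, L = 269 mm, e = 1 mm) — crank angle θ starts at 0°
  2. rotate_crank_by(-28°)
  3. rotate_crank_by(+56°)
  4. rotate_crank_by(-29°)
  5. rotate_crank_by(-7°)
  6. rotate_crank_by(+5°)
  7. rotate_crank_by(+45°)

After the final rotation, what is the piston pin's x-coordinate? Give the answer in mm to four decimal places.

283.5777

set_geometry: r = 20 mm, L = 269 mm, e = 1 mm; θ ← 0°
rotate_crank_by(-28°): θ ← 0° -28° = -28°
rotate_crank_by(+56°): θ ← -28° +56° = 28°
rotate_crank_by(-29°): θ ← 28° -29° = -1°
rotate_crank_by(-7°): θ ← -1° -7° = -8°
rotate_crank_by(+5°): θ ← -8° +5° = -3°
rotate_crank_by(+45°): θ ← -3° +45° = 42°
crank pin P = (r cos θ, r sin θ) = (14.862897, 13.382612)
h = r sin θ − e = 13.382612 − 1 = 12.382612
x = r cos θ + √(L² − h²) = 14.862897 + √(72361.0 − 153.3291) = 14.862897 + 268.714851 = 283.577747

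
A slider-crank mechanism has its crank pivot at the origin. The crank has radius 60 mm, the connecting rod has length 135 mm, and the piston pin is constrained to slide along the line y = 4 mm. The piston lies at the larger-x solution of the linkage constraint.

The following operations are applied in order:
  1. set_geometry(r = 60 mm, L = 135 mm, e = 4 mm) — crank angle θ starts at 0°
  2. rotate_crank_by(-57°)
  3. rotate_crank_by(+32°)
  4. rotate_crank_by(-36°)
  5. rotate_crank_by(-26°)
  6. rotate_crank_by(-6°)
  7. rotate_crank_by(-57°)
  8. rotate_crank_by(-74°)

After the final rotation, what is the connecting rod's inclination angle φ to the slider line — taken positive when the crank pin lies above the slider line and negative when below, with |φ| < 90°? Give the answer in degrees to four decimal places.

set_geometry: r = 60 mm, L = 135 mm, e = 4 mm; θ ← 0°
rotate_crank_by(-57°): θ ← 0° -57° = -57°
rotate_crank_by(+32°): θ ← -57° +32° = -25°
rotate_crank_by(-36°): θ ← -25° -36° = -61°
rotate_crank_by(-26°): θ ← -61° -26° = -87°
rotate_crank_by(-6°): θ ← -87° -6° = -93°
rotate_crank_by(-57°): θ ← -93° -57° = -150°
rotate_crank_by(-74°): θ ← -150° -74° = -224°
crank pin P = (r cos θ, r sin θ) = (-43.160388, 41.679502)
h = r sin θ − e = 41.679502 − 4 = 37.679502
sin φ = h / L = 37.679502 / 135 = 0.27910742
φ = arcsin(0.27910742) = 16.206940°

16.2069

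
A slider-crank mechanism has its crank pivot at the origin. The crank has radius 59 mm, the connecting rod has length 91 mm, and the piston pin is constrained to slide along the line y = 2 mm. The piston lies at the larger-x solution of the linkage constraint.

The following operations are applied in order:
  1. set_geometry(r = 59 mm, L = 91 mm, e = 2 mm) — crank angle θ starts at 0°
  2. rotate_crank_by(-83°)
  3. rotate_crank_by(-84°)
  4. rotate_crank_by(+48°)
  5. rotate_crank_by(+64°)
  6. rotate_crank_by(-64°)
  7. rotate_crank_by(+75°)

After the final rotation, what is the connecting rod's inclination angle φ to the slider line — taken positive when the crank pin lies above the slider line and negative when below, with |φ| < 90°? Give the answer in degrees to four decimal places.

set_geometry: r = 59 mm, L = 91 mm, e = 2 mm; θ ← 0°
rotate_crank_by(-83°): θ ← 0° -83° = -83°
rotate_crank_by(-84°): θ ← -83° -84° = -167°
rotate_crank_by(+48°): θ ← -167° +48° = -119°
rotate_crank_by(+64°): θ ← -119° +64° = -55°
rotate_crank_by(-64°): θ ← -55° -64° = -119°
rotate_crank_by(+75°): θ ← -119° +75° = -44°
crank pin P = (r cos θ, r sin θ) = (42.441048, -40.984844)
h = r sin θ − e = -40.984844 − 2 = -42.984844
sin φ = h / L = -42.984844 / 91 = -0.47236092
φ = arcsin(-0.47236092) = -28.187659°

-28.1877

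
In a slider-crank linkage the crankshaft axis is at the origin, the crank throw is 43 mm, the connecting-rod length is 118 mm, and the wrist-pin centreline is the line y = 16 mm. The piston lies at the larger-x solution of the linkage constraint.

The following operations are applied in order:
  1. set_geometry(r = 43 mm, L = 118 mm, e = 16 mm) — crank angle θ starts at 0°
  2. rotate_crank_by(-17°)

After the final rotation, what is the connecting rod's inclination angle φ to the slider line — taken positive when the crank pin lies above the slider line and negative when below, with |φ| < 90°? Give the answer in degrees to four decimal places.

-14.0126

set_geometry: r = 43 mm, L = 118 mm, e = 16 mm; θ ← 0°
rotate_crank_by(-17°): θ ← 0° -17° = -17°
crank pin P = (r cos θ, r sin θ) = (41.121105, -12.571983)
h = r sin θ − e = -12.571983 − 16 = -28.571983
sin φ = h / L = -28.571983 / 118 = -0.24213545
φ = arcsin(-0.24213545) = -14.012611°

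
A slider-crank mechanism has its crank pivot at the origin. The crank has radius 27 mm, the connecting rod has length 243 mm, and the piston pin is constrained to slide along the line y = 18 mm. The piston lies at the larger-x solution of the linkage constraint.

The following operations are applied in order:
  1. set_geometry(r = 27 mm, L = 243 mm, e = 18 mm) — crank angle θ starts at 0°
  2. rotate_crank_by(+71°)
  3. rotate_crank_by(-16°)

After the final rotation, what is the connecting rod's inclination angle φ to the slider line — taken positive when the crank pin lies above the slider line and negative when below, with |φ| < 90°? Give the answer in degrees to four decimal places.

set_geometry: r = 27 mm, L = 243 mm, e = 18 mm; θ ← 0°
rotate_crank_by(+71°): θ ← 0° +71° = 71°
rotate_crank_by(-16°): θ ← 71° -16° = 55°
crank pin P = (r cos θ, r sin θ) = (15.486564, 22.117105)
h = r sin θ − e = 22.117105 − 18 = 4.117105
sin φ = h / L = 4.117105 / 243 = 0.01694282
φ = arcsin(0.01694282) = 0.970799°

0.9708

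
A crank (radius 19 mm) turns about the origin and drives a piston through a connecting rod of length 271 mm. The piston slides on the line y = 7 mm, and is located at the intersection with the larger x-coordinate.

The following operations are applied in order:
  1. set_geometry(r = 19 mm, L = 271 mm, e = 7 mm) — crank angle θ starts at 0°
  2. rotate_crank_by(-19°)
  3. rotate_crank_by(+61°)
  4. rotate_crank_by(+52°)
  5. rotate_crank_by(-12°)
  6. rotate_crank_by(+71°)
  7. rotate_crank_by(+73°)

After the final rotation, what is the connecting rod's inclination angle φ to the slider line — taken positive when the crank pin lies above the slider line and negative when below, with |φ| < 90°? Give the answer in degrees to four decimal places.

-4.3738

set_geometry: r = 19 mm, L = 271 mm, e = 7 mm; θ ← 0°
rotate_crank_by(-19°): θ ← 0° -19° = -19°
rotate_crank_by(+61°): θ ← -19° +61° = 42°
rotate_crank_by(+52°): θ ← 42° +52° = 94°
rotate_crank_by(-12°): θ ← 94° -12° = 82°
rotate_crank_by(+71°): θ ← 82° +71° = 153°
rotate_crank_by(+73°): θ ← 153° +73° = 226°
crank pin P = (r cos θ, r sin θ) = (-13.198509, -13.667456)
h = r sin θ − e = -13.667456 − 7 = -20.667456
sin φ = h / L = -20.667456 / 271 = -0.07626368
φ = arcsin(-0.07626368) = -4.373834°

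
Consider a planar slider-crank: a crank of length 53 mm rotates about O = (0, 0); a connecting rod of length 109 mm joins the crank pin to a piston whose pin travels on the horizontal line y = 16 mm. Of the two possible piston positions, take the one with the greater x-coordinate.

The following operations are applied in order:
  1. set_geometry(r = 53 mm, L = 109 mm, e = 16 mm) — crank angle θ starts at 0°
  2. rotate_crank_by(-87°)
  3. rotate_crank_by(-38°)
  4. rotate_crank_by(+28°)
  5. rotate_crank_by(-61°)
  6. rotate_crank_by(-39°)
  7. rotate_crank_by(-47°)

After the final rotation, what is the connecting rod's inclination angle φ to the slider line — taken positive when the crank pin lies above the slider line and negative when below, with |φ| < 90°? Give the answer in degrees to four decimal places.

16.8723

set_geometry: r = 53 mm, L = 109 mm, e = 16 mm; θ ← 0°
rotate_crank_by(-87°): θ ← 0° -87° = -87°
rotate_crank_by(-38°): θ ← -87° -38° = -125°
rotate_crank_by(+28°): θ ← -125° +28° = -97°
rotate_crank_by(-61°): θ ← -97° -61° = -158°
rotate_crank_by(-39°): θ ← -158° -39° = -197°
rotate_crank_by(-47°): θ ← -197° -47° = -244°
crank pin P = (r cos θ, r sin θ) = (-23.233671, 47.636084)
h = r sin θ − e = 47.636084 − 16 = 31.636084
sin φ = h / L = 31.636084 / 109 = 0.29023931
φ = arcsin(0.29023931) = 16.872284°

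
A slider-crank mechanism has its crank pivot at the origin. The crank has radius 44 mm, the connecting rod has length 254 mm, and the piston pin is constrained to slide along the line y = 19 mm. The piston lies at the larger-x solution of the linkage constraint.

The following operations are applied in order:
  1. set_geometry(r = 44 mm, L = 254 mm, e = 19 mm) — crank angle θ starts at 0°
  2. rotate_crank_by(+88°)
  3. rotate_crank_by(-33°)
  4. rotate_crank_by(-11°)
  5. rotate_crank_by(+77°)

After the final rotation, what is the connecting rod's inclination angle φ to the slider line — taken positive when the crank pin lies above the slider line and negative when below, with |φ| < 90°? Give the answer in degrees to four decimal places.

4.2255

set_geometry: r = 44 mm, L = 254 mm, e = 19 mm; θ ← 0°
rotate_crank_by(+88°): θ ← 0° +88° = 88°
rotate_crank_by(-33°): θ ← 88° -33° = 55°
rotate_crank_by(-11°): θ ← 55° -11° = 44°
rotate_crank_by(+77°): θ ← 44° +77° = 121°
crank pin P = (r cos θ, r sin θ) = (-22.661675, 37.715361)
h = r sin θ − e = 37.715361 − 19 = 18.715361
sin φ = h / L = 18.715361 / 254 = 0.07368252
φ = arcsin(0.07368252) = 4.225527°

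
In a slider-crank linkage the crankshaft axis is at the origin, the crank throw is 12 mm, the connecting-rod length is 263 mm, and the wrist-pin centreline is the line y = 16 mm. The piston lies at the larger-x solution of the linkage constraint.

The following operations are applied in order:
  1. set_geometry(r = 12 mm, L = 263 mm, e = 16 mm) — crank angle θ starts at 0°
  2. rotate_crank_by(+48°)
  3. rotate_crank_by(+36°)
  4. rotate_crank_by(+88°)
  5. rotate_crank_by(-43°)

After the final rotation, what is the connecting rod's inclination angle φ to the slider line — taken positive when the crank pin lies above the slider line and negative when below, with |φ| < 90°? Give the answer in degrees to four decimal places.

set_geometry: r = 12 mm, L = 263 mm, e = 16 mm; θ ← 0°
rotate_crank_by(+48°): θ ← 0° +48° = 48°
rotate_crank_by(+36°): θ ← 48° +36° = 84°
rotate_crank_by(+88°): θ ← 84° +88° = 172°
rotate_crank_by(-43°): θ ← 172° -43° = 129°
crank pin P = (r cos θ, r sin θ) = (-7.551845, 9.325752)
h = r sin θ − e = 9.325752 − 16 = -6.674248
sin φ = h / L = -6.674248 / 263 = -0.02537737
φ = arcsin(-0.02537737) = -1.454172°

-1.4542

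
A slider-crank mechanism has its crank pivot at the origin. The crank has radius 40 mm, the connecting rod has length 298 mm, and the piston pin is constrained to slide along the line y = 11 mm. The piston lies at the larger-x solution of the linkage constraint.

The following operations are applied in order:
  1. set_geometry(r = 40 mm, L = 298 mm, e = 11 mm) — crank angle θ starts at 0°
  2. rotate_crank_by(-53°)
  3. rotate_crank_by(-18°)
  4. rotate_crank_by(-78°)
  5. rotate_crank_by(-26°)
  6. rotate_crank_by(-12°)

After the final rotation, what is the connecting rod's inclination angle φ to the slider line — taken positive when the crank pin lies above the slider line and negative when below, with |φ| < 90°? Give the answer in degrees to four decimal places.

-1.1778

set_geometry: r = 40 mm, L = 298 mm, e = 11 mm; θ ← 0°
rotate_crank_by(-53°): θ ← 0° -53° = -53°
rotate_crank_by(-18°): θ ← -53° -18° = -71°
rotate_crank_by(-78°): θ ← -71° -78° = -149°
rotate_crank_by(-26°): θ ← -149° -26° = -175°
rotate_crank_by(-12°): θ ← -175° -12° = -187°
crank pin P = (r cos θ, r sin θ) = (-39.701846, 4.874774)
h = r sin θ − e = 4.874774 − 11 = -6.125226
sin φ = h / L = -6.125226 / 298 = -0.02055445
φ = arcsin(-0.02055445) = -1.177766°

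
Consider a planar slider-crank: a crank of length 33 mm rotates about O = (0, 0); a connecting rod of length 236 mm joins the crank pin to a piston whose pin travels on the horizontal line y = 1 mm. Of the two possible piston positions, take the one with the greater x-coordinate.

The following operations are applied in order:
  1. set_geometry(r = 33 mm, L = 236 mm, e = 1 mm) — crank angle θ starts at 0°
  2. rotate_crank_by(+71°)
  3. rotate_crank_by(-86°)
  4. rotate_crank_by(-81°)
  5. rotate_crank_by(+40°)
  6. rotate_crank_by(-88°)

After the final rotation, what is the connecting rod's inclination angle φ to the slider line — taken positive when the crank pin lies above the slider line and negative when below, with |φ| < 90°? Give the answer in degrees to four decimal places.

-4.9581

set_geometry: r = 33 mm, L = 236 mm, e = 1 mm; θ ← 0°
rotate_crank_by(+71°): θ ← 0° +71° = 71°
rotate_crank_by(-86°): θ ← 71° -86° = -15°
rotate_crank_by(-81°): θ ← -15° -81° = -96°
rotate_crank_by(+40°): θ ← -96° +40° = -56°
rotate_crank_by(-88°): θ ← -56° -88° = -144°
crank pin P = (r cos θ, r sin θ) = (-26.697561, -19.396913)
h = r sin θ − e = -19.396913 − 1 = -20.396913
sin φ = h / L = -20.396913 / 236 = -0.08642760
φ = arcsin(-0.08642760) = -4.958122°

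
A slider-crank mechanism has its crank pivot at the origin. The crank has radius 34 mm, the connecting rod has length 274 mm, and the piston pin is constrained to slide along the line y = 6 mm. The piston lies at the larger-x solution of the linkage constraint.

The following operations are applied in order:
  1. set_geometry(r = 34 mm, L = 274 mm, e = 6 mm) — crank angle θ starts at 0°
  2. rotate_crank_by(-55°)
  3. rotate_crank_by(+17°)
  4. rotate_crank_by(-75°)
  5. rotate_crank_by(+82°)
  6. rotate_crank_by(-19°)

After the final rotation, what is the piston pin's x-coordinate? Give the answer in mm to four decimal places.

set_geometry: r = 34 mm, L = 274 mm, e = 6 mm; θ ← 0°
rotate_crank_by(-55°): θ ← 0° -55° = -55°
rotate_crank_by(+17°): θ ← -55° +17° = -38°
rotate_crank_by(-75°): θ ← -38° -75° = -113°
rotate_crank_by(+82°): θ ← -113° +82° = -31°
rotate_crank_by(-19°): θ ← -31° -19° = -50°
crank pin P = (r cos θ, r sin θ) = (21.854779, -26.045511)
h = r sin θ − e = -26.045511 − 6 = -32.045511
x = r cos θ + √(L² − h²) = 21.854779 + √(75076.0 − 1026.9148) = 21.854779 + 272.119616 = 293.974394

293.9744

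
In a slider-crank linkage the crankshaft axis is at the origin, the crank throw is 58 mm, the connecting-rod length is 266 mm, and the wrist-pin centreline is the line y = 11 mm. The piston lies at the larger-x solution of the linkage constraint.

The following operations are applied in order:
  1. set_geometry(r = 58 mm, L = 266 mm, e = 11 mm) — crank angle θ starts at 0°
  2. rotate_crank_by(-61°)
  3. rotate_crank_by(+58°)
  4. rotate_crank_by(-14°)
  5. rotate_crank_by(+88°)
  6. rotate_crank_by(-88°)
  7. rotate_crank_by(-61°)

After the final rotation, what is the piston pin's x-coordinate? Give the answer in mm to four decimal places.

set_geometry: r = 58 mm, L = 266 mm, e = 11 mm; θ ← 0°
rotate_crank_by(-61°): θ ← 0° -61° = -61°
rotate_crank_by(+58°): θ ← -61° +58° = -3°
rotate_crank_by(-14°): θ ← -3° -14° = -17°
rotate_crank_by(+88°): θ ← -17° +88° = 71°
rotate_crank_by(-88°): θ ← 71° -88° = -17°
rotate_crank_by(-61°): θ ← -17° -61° = -78°
crank pin P = (r cos θ, r sin θ) = (12.058878, -56.732561)
h = r sin θ − e = -56.732561 − 11 = -67.732561
x = r cos θ + √(L² − h²) = 12.058878 + √(70756.0 − 4587.6998) = 12.058878 + 257.231997 = 269.290875

269.2909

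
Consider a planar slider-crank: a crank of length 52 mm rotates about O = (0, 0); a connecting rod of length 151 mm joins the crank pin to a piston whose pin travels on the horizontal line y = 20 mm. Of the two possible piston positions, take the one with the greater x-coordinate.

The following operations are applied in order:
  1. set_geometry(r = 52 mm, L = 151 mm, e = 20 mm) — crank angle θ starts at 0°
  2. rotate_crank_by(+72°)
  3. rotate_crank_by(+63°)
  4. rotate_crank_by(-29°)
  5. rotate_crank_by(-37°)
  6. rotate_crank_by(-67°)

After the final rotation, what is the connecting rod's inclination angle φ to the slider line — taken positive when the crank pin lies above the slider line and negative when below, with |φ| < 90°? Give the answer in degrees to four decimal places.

-6.9170

set_geometry: r = 52 mm, L = 151 mm, e = 20 mm; θ ← 0°
rotate_crank_by(+72°): θ ← 0° +72° = 72°
rotate_crank_by(+63°): θ ← 72° +63° = 135°
rotate_crank_by(-29°): θ ← 135° -29° = 106°
rotate_crank_by(-37°): θ ← 106° -37° = 69°
rotate_crank_by(-67°): θ ← 69° -67° = 2°
crank pin P = (r cos θ, r sin θ) = (51.968323, 1.814774)
h = r sin θ − e = 1.814774 − 20 = -18.185226
sin φ = h / L = -18.185226 / 151 = -0.12043196
φ = arcsin(-0.12043196) = -6.917033°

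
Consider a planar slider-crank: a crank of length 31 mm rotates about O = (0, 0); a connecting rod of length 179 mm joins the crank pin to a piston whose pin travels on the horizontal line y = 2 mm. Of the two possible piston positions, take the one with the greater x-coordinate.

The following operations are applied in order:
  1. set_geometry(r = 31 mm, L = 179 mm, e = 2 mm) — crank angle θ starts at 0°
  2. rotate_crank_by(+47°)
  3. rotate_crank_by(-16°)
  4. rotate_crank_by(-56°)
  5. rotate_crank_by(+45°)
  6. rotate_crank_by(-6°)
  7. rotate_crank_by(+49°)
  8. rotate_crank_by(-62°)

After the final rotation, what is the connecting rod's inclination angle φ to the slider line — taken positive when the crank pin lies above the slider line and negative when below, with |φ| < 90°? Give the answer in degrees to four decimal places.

-0.4670

set_geometry: r = 31 mm, L = 179 mm, e = 2 mm; θ ← 0°
rotate_crank_by(+47°): θ ← 0° +47° = 47°
rotate_crank_by(-16°): θ ← 47° -16° = 31°
rotate_crank_by(-56°): θ ← 31° -56° = -25°
rotate_crank_by(+45°): θ ← -25° +45° = 20°
rotate_crank_by(-6°): θ ← 20° -6° = 14°
rotate_crank_by(+49°): θ ← 14° +49° = 63°
rotate_crank_by(-62°): θ ← 63° -62° = 1°
crank pin P = (r cos θ, r sin θ) = (30.995279, 0.541025)
h = r sin θ − e = 0.541025 − 2 = -1.458975
sin φ = h / L = -1.458975 / 179 = -0.00815070
φ = arcsin(-0.00815070) = -0.467006°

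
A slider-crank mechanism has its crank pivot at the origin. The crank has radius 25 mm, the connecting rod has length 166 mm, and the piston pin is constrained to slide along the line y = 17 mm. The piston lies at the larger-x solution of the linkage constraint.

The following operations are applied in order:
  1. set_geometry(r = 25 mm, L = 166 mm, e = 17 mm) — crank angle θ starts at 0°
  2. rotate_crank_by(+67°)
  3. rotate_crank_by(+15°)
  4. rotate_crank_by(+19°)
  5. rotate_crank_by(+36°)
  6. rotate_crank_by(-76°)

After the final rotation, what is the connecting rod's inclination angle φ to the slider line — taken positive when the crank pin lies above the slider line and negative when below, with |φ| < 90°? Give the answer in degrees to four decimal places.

set_geometry: r = 25 mm, L = 166 mm, e = 17 mm; θ ← 0°
rotate_crank_by(+67°): θ ← 0° +67° = 67°
rotate_crank_by(+15°): θ ← 67° +15° = 82°
rotate_crank_by(+19°): θ ← 82° +19° = 101°
rotate_crank_by(+36°): θ ← 101° +36° = 137°
rotate_crank_by(-76°): θ ← 137° -76° = 61°
crank pin P = (r cos θ, r sin θ) = (12.120241, 21.865493)
h = r sin θ − e = 21.865493 − 17 = 4.865493
sin φ = h / L = 4.865493 / 166 = 0.02931020
φ = arcsin(0.02931020) = 1.679591°

1.6796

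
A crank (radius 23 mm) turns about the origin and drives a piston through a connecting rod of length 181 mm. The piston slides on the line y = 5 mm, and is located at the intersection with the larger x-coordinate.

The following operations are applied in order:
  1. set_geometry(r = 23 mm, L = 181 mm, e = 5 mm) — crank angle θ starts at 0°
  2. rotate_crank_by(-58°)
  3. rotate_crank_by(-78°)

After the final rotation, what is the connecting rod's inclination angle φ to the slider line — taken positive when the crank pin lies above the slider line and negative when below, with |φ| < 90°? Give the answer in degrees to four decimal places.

set_geometry: r = 23 mm, L = 181 mm, e = 5 mm; θ ← 0°
rotate_crank_by(-58°): θ ← 0° -58° = -58°
rotate_crank_by(-78°): θ ← -58° -78° = -136°
crank pin P = (r cos θ, r sin θ) = (-16.544815, -15.977143)
h = r sin θ − e = -15.977143 − 5 = -20.977143
sin φ = h / L = -20.977143 / 181 = -0.11589582
φ = arcsin(-0.11589582) = -6.655297°

-6.6553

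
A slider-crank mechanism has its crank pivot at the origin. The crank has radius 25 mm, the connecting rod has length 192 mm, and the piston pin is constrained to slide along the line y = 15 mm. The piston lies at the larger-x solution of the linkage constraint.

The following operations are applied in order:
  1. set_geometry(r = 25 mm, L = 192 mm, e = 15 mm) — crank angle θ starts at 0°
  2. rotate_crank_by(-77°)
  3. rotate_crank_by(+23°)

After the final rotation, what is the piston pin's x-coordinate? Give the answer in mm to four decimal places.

set_geometry: r = 25 mm, L = 192 mm, e = 15 mm; θ ← 0°
rotate_crank_by(-77°): θ ← 0° -77° = -77°
rotate_crank_by(+23°): θ ← -77° +23° = -54°
crank pin P = (r cos θ, r sin θ) = (14.694631, -20.225425)
h = r sin θ − e = -20.225425 − 15 = -35.225425
x = r cos θ + √(L² − h²) = 14.694631 + √(36864.0 − 1240.8306) = 14.694631 + 188.741012 = 203.435643

203.4356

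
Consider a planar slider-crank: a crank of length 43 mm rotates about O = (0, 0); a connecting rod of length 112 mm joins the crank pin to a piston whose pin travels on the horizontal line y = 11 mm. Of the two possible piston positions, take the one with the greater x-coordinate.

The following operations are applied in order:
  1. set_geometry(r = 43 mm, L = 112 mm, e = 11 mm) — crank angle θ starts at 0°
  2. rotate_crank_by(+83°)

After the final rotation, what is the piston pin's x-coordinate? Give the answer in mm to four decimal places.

set_geometry: r = 43 mm, L = 112 mm, e = 11 mm; θ ← 0°
rotate_crank_by(+83°): θ ← 0° +83° = 83°
crank pin P = (r cos θ, r sin θ) = (5.240382, 42.679485)
h = r sin θ − e = 42.679485 − 11 = 31.679485
x = r cos θ + √(L² − h²) = 5.240382 + √(12544.0 − 1003.5897) = 5.240382 + 107.426302 = 112.666683

112.6667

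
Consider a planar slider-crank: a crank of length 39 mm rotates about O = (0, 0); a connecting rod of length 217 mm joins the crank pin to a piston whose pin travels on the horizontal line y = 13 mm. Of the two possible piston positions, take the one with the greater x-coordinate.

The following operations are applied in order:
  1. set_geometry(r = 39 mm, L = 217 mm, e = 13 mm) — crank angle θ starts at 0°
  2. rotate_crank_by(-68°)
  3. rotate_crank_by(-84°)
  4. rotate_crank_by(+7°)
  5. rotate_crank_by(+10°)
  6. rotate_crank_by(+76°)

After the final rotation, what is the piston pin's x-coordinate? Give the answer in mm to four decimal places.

232.0612

set_geometry: r = 39 mm, L = 217 mm, e = 13 mm; θ ← 0°
rotate_crank_by(-68°): θ ← 0° -68° = -68°
rotate_crank_by(-84°): θ ← -68° -84° = -152°
rotate_crank_by(+7°): θ ← -152° +7° = -145°
rotate_crank_by(+10°): θ ← -145° +10° = -135°
rotate_crank_by(+76°): θ ← -135° +76° = -59°
crank pin P = (r cos θ, r sin θ) = (20.086485, -33.429525)
h = r sin θ − e = -33.429525 − 13 = -46.429525
x = r cos θ + √(L² − h²) = 20.086485 + √(47089.0 − 2155.7008) = 20.086485 + 211.974761 = 232.061246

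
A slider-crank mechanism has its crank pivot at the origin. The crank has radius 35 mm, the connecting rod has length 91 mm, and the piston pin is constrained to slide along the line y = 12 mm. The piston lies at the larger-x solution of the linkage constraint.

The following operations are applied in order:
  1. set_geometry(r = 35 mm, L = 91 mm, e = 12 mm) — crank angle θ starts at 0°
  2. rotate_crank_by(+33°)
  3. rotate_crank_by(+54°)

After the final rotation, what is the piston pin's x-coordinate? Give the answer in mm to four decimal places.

89.8897

set_geometry: r = 35 mm, L = 91 mm, e = 12 mm; θ ← 0°
rotate_crank_by(+33°): θ ← 0° +33° = 33°
rotate_crank_by(+54°): θ ← 33° +54° = 87°
crank pin P = (r cos θ, r sin θ) = (1.831758, 34.952034)
h = r sin θ − e = 34.952034 − 12 = 22.952034
x = r cos θ + √(L² − h²) = 1.831758 + √(8281.0 − 526.7959) = 1.831758 + 88.057959 = 89.889717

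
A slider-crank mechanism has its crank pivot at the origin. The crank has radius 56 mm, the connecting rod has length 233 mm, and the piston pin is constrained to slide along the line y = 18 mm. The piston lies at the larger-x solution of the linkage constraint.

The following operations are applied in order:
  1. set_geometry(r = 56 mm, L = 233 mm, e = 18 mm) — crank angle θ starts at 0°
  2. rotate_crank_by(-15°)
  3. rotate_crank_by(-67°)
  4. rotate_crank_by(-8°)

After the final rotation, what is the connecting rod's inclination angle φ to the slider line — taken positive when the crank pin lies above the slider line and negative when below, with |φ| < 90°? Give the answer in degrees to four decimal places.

set_geometry: r = 56 mm, L = 233 mm, e = 18 mm; θ ← 0°
rotate_crank_by(-15°): θ ← 0° -15° = -15°
rotate_crank_by(-67°): θ ← -15° -67° = -82°
rotate_crank_by(-8°): θ ← -82° -8° = -90°
crank pin P = (r cos θ, r sin θ) = (0.000000, -56.000000)
h = r sin θ − e = -56.000000 − 18 = -74.000000
sin φ = h / L = -74.000000 / 233 = -0.31759657
φ = arcsin(-0.31759657) = -18.517638°

-18.5176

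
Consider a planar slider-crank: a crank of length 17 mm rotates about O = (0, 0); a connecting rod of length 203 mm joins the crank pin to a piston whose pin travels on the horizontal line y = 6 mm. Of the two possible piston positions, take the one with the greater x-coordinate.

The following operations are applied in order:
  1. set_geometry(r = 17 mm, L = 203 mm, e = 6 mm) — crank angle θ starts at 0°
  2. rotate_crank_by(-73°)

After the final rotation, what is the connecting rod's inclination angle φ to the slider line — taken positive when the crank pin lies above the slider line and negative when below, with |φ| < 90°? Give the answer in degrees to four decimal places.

-6.2946

set_geometry: r = 17 mm, L = 203 mm, e = 6 mm; θ ← 0°
rotate_crank_by(-73°): θ ← 0° -73° = -73°
crank pin P = (r cos θ, r sin θ) = (4.970319, -16.257181)
h = r sin θ − e = -16.257181 − 6 = -22.257181
sin φ = h / L = -22.257181 / 203 = -0.10964128
φ = arcsin(-0.10964128) = -6.294638°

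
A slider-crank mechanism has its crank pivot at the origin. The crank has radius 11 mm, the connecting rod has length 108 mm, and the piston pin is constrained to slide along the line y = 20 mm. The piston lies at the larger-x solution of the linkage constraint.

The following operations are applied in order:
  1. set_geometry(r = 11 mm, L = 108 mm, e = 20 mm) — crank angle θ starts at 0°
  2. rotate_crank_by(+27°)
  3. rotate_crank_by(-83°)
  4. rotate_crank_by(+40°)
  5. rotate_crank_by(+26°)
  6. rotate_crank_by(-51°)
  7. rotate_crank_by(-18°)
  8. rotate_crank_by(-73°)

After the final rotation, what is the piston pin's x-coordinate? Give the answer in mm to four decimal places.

set_geometry: r = 11 mm, L = 108 mm, e = 20 mm; θ ← 0°
rotate_crank_by(+27°): θ ← 0° +27° = 27°
rotate_crank_by(-83°): θ ← 27° -83° = -56°
rotate_crank_by(+40°): θ ← -56° +40° = -16°
rotate_crank_by(+26°): θ ← -16° +26° = 10°
rotate_crank_by(-51°): θ ← 10° -51° = -41°
rotate_crank_by(-18°): θ ← -41° -18° = -59°
rotate_crank_by(-73°): θ ← -59° -73° = -132°
crank pin P = (r cos θ, r sin θ) = (-7.360437, -8.174593)
h = r sin θ − e = -8.174593 − 20 = -28.174593
x = r cos θ + √(L² − h²) = -7.360437 + √(11664.0 − 793.8077) = -7.360437 + 104.260214 = 96.899778

96.8998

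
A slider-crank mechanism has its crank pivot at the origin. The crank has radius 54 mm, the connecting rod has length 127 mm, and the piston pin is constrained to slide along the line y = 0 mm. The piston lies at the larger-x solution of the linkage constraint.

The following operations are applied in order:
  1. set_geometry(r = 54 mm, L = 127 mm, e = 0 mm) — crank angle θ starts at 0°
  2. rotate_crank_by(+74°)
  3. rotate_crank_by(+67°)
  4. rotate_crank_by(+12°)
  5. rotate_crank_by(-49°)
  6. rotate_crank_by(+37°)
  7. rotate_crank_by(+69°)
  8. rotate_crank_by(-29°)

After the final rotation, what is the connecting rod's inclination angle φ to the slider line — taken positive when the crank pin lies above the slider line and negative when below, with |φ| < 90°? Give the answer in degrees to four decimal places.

set_geometry: r = 54 mm, L = 127 mm, e = 0 mm; θ ← 0°
rotate_crank_by(+74°): θ ← 0° +74° = 74°
rotate_crank_by(+67°): θ ← 74° +67° = 141°
rotate_crank_by(+12°): θ ← 141° +12° = 153°
rotate_crank_by(-49°): θ ← 153° -49° = 104°
rotate_crank_by(+37°): θ ← 104° +37° = 141°
rotate_crank_by(+69°): θ ← 141° +69° = 210°
rotate_crank_by(-29°): θ ← 210° -29° = 181°
crank pin P = (r cos θ, r sin θ) = (-53.991776, -0.942430)
h = r sin θ − e = -0.942430 − 0 = -0.942430
sin φ = h / L = -0.942430 / 127 = -0.00742071
φ = arcsin(-0.00742071) = -0.425179°

-0.4252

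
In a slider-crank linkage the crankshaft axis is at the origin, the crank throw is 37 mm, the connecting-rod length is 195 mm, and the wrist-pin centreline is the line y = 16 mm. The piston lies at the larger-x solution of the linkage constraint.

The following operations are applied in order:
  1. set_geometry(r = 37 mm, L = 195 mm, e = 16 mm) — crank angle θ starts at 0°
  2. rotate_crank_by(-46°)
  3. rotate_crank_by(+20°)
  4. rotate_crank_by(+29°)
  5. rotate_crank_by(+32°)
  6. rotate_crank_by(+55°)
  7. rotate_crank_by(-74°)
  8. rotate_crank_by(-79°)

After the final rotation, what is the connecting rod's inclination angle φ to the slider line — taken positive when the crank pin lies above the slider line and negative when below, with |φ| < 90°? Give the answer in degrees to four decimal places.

-14.5434

set_geometry: r = 37 mm, L = 195 mm, e = 16 mm; θ ← 0°
rotate_crank_by(-46°): θ ← 0° -46° = -46°
rotate_crank_by(+20°): θ ← -46° +20° = -26°
rotate_crank_by(+29°): θ ← -26° +29° = 3°
rotate_crank_by(+32°): θ ← 3° +32° = 35°
rotate_crank_by(+55°): θ ← 35° +55° = 90°
rotate_crank_by(-74°): θ ← 90° -74° = 16°
rotate_crank_by(-79°): θ ← 16° -79° = -63°
crank pin P = (r cos θ, r sin θ) = (16.797648, -32.967241)
h = r sin θ − e = -32.967241 − 16 = -48.967241
sin φ = h / L = -48.967241 / 195 = -0.25111406
φ = arcsin(-0.25111406) = -14.543446°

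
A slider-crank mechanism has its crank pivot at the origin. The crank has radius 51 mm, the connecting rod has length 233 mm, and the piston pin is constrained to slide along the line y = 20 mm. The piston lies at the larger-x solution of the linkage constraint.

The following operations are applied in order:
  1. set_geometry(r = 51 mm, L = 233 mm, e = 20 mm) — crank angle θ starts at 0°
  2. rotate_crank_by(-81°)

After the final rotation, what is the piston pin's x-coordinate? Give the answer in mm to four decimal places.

230.0970

set_geometry: r = 51 mm, L = 233 mm, e = 20 mm; θ ← 0°
rotate_crank_by(-81°): θ ← 0° -81° = -81°
crank pin P = (r cos θ, r sin θ) = (7.978158, -50.372105)
h = r sin θ − e = -50.372105 − 20 = -70.372105
x = r cos θ + √(L² − h²) = 7.978158 + √(54289.0 − 4952.2332) = 7.978158 + 222.118812 = 230.096970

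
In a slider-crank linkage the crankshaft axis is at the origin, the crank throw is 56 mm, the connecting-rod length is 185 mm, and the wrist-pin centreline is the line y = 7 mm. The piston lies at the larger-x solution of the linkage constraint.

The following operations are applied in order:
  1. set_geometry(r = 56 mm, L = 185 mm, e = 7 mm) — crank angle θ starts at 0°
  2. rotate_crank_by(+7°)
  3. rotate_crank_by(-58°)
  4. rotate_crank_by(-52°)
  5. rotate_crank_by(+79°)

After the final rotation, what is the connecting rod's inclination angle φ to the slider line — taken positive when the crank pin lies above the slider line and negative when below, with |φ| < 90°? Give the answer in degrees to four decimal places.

-9.2625

set_geometry: r = 56 mm, L = 185 mm, e = 7 mm; θ ← 0°
rotate_crank_by(+7°): θ ← 0° +7° = 7°
rotate_crank_by(-58°): θ ← 7° -58° = -51°
rotate_crank_by(-52°): θ ← -51° -52° = -103°
rotate_crank_by(+79°): θ ← -103° +79° = -24°
crank pin P = (r cos θ, r sin θ) = (51.158546, -22.777252)
h = r sin θ − e = -22.777252 − 7 = -29.777252
sin φ = h / L = -29.777252 / 185 = -0.16095812
φ = arcsin(-0.16095812) = -9.262513°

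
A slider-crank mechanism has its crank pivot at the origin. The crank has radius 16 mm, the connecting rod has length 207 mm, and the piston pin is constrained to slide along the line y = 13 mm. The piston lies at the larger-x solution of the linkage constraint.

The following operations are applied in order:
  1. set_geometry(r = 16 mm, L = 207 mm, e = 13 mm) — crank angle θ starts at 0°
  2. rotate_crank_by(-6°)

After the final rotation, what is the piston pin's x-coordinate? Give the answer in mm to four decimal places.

222.3917

set_geometry: r = 16 mm, L = 207 mm, e = 13 mm; θ ← 0°
rotate_crank_by(-6°): θ ← 0° -6° = -6°
crank pin P = (r cos θ, r sin θ) = (15.912350, -1.672455)
h = r sin θ − e = -1.672455 − 13 = -14.672455
x = r cos θ + √(L² − h²) = 15.912350 + √(42849.0 − 215.2809) = 15.912350 + 206.479343 = 222.391693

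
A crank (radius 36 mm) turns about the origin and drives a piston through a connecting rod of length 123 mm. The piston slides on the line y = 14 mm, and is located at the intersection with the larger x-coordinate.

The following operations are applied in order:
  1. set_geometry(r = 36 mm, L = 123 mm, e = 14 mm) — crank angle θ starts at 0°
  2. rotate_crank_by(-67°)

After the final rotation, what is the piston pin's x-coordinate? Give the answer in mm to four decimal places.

127.6753

set_geometry: r = 36 mm, L = 123 mm, e = 14 mm; θ ← 0°
rotate_crank_by(-67°): θ ← 0° -67° = -67°
crank pin P = (r cos θ, r sin θ) = (14.066321, -33.138175)
h = r sin θ − e = -33.138175 − 14 = -47.138175
x = r cos θ + √(L² − h²) = 14.066321 + √(15129.0 − 2222.0075) = 14.066321 + 113.608945 = 127.675266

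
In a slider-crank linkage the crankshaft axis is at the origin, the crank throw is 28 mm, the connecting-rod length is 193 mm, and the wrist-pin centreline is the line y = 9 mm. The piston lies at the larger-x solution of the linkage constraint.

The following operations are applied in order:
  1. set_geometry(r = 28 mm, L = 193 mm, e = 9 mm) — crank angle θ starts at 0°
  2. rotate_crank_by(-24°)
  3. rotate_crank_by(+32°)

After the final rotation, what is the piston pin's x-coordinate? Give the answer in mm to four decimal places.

set_geometry: r = 28 mm, L = 193 mm, e = 9 mm; θ ← 0°
rotate_crank_by(-24°): θ ← 0° -24° = -24°
rotate_crank_by(+32°): θ ← -24° +32° = 8°
crank pin P = (r cos θ, r sin θ) = (27.727506, 3.896847)
h = r sin θ − e = 3.896847 − 9 = -5.103153
x = r cos θ + √(L² − h²) = 27.727506 + √(37249.0 − 26.0422) = 27.727506 + 192.932521 = 220.660027

220.6600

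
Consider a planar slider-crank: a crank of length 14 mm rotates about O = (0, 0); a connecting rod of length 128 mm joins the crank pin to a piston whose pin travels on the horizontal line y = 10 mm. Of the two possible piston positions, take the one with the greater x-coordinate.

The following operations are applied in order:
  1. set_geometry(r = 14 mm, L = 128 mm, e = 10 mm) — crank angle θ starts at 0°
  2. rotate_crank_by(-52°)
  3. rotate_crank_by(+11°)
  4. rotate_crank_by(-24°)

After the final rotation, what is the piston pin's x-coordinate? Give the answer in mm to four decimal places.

131.8898

set_geometry: r = 14 mm, L = 128 mm, e = 10 mm; θ ← 0°
rotate_crank_by(-52°): θ ← 0° -52° = -52°
rotate_crank_by(+11°): θ ← -52° +11° = -41°
rotate_crank_by(-24°): θ ← -41° -24° = -65°
crank pin P = (r cos θ, r sin θ) = (5.916656, -12.688309)
h = r sin θ − e = -12.688309 − 10 = -22.688309
x = r cos θ + √(L² − h²) = 5.916656 + √(16384.0 − 514.7594) = 5.916656 + 125.973174 = 131.889830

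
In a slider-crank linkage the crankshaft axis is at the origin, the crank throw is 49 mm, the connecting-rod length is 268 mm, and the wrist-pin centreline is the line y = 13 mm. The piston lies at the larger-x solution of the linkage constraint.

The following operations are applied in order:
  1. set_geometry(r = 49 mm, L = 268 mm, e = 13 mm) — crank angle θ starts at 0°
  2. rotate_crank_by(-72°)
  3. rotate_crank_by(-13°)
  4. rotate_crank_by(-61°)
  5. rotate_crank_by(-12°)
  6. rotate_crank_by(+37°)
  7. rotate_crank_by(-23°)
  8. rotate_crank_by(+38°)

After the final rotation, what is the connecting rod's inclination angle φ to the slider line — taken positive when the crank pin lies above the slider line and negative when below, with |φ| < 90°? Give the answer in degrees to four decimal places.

set_geometry: r = 49 mm, L = 268 mm, e = 13 mm; θ ← 0°
rotate_crank_by(-72°): θ ← 0° -72° = -72°
rotate_crank_by(-13°): θ ← -72° -13° = -85°
rotate_crank_by(-61°): θ ← -85° -61° = -146°
rotate_crank_by(-12°): θ ← -146° -12° = -158°
rotate_crank_by(+37°): θ ← -158° +37° = -121°
rotate_crank_by(-23°): θ ← -121° -23° = -144°
rotate_crank_by(+38°): θ ← -144° +38° = -106°
crank pin P = (r cos θ, r sin θ) = (-13.506230, -47.101823)
h = r sin θ − e = -47.101823 − 13 = -60.101823
sin φ = h / L = -60.101823 / 268 = -0.22426053
φ = arcsin(-0.22426053) = -12.959399°

-12.9594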